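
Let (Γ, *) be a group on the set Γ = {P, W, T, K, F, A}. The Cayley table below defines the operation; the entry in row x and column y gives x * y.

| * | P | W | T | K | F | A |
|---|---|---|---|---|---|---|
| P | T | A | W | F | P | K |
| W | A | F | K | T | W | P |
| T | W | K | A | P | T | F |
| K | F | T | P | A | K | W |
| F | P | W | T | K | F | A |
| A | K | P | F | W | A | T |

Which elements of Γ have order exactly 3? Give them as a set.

Identity is F. Compute the order of each non-identity element by repeated multiplication:
  P: P → T → W → A → K → F  (order 6)
  W: W → F  (order 2)
  T: T → A → F  (order 3)
  K: K → A → W → T → P → F  (order 6)
  A: A → T → F  (order 3)
Elements of order 3: {A, T}.

{A, T}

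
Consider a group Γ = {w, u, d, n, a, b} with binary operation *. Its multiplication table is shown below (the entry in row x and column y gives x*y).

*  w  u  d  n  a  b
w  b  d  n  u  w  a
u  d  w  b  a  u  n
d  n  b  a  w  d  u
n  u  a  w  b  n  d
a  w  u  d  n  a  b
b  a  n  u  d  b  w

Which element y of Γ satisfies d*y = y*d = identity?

First locate the identity: row a matches the header, so a is the identity.
Scan row d for a: d*d = a. Hence d^(-1) = d.

d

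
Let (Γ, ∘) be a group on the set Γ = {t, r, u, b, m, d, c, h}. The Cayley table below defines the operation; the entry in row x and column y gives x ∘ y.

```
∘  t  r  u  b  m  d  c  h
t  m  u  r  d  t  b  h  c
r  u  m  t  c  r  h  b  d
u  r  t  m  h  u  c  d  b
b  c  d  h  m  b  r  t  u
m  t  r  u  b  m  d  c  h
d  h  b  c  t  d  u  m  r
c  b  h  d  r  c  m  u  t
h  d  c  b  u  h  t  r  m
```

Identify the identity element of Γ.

The identity e satisfies e ∘ x = x for all x, so its row in the table reproduces the column headers.
Row m reads: t, r, u, b, m, d, c, h — exactly the header order. So m is the identity.
(Structurally, Γ here is isomorphic to the dihedral group D_4.)

m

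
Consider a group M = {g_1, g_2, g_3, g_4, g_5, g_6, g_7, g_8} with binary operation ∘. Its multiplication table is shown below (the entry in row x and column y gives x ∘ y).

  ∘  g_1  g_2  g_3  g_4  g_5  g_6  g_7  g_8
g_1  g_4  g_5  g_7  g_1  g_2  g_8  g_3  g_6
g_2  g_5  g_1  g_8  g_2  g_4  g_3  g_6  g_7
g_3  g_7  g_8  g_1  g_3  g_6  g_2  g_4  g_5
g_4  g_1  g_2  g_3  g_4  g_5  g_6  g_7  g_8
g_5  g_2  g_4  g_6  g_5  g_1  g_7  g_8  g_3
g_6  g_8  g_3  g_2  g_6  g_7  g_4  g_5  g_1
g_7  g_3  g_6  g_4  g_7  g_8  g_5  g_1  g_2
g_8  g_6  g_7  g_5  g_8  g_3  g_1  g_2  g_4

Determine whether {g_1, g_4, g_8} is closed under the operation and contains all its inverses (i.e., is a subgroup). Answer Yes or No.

No

g_1 ∘ g_8 = g_6, which is not in {g_1, g_4, g_8}.
The subset is not closed under ∘, so it is not a subgroup.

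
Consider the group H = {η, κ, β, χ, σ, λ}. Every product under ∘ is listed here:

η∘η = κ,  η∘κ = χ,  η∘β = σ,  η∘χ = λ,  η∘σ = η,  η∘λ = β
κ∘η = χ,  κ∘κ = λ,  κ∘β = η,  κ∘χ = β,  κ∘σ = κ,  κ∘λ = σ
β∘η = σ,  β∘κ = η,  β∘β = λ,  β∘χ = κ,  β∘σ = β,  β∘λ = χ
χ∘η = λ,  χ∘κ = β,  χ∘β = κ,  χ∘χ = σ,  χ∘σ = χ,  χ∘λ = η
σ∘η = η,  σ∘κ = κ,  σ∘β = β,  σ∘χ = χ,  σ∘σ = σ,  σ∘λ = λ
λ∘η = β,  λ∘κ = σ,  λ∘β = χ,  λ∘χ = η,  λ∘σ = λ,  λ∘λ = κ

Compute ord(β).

The identity element is σ (its row matches the header).
β^1 = β
β^2 = β ∘ β = λ
β^3 = λ ∘ β = χ
β^4 = χ ∘ β = κ
β^5 = κ ∘ β = η
β^6 = η ∘ β = σ
The first power of β equal to the identity is β^6, so ord(β) = 6.
(Structurally, H here is isomorphic to the cyclic group Z_6.)

6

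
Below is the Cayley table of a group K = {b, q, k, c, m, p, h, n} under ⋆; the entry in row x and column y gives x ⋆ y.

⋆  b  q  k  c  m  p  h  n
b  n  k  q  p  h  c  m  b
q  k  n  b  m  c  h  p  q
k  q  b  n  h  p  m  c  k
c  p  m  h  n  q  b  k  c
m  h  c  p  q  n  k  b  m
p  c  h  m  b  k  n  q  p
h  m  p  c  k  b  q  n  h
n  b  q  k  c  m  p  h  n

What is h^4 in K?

n

h^1 = h
h^2 = h ⋆ h = n
h^3 = n ⋆ h = h
h^4 = h ⋆ h = n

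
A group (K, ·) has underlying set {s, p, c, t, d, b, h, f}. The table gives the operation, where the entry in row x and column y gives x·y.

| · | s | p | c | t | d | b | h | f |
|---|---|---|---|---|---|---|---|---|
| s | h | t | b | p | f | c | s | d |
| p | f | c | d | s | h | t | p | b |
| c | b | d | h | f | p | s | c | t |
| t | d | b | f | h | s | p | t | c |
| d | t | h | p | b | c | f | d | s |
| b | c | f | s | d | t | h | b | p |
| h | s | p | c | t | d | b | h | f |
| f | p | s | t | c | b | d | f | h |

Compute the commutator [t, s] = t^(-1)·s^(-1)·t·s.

Identity is h; from the table t^(-1) = t and s^(-1) = s.
t·s = d
d·t = b
b·s = c

c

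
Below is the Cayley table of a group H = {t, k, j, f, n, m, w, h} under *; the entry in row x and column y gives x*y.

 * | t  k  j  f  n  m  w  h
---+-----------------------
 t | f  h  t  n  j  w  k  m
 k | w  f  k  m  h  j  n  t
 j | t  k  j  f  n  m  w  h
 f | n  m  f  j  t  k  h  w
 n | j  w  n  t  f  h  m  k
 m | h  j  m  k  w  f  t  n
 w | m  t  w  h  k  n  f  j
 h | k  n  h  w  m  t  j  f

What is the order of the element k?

4

The identity element is j (its row matches the header).
k^1 = k
k^2 = k*k = f
k^3 = f*k = m
k^4 = m*k = j
The first power of k equal to the identity is k^4, so ord(k) = 4.
(Structurally, H here is isomorphic to the quaternion group Q_8.)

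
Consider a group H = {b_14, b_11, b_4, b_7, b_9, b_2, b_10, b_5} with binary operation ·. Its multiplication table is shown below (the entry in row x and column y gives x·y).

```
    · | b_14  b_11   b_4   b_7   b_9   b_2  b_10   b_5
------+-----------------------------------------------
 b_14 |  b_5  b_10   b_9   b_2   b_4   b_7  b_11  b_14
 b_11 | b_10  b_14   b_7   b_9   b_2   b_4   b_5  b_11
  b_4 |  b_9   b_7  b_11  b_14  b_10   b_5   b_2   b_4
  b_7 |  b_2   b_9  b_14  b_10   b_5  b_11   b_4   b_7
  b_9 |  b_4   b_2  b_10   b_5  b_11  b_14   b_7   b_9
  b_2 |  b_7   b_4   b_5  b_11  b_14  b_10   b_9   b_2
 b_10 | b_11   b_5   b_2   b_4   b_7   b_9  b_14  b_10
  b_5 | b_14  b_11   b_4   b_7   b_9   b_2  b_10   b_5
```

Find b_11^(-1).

First locate the identity: row b_5 matches the header, so b_5 is the identity.
Scan row b_11 for b_5: b_11·b_10 = b_5. Hence b_11^(-1) = b_10.
(Structurally, H here is isomorphic to the cyclic group Z_8.)

b_10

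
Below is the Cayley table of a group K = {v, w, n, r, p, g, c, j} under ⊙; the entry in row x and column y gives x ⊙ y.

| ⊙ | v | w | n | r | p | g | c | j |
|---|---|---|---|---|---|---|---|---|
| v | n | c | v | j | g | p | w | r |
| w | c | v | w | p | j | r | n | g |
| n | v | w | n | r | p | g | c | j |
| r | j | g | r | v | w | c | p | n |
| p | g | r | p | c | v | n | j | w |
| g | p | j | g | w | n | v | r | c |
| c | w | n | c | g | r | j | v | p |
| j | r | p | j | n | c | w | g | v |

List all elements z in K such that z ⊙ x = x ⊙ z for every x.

{n, v}

An element z is central iff its row equals its column in the table.
For r: r ⊙ g = c ≠ w = g ⊙ r, so r ∉ Z.
Checking each element this way leaves Z(K) = {n, v}.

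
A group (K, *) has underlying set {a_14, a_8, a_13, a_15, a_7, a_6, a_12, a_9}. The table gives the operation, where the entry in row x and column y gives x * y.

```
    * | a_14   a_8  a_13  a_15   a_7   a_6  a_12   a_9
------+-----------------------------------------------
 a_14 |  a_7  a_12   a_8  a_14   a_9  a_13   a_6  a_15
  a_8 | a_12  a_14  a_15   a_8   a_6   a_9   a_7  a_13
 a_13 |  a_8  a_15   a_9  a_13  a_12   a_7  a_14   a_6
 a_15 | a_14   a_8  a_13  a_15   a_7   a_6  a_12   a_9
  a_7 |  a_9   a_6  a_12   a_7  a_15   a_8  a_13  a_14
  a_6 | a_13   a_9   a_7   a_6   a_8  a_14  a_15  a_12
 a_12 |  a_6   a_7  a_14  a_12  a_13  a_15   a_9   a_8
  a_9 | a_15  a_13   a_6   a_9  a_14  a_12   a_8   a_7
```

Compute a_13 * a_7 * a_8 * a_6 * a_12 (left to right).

a_13 * a_7 = a_12
a_12 * a_8 = a_7
a_7 * a_6 = a_8
a_8 * a_12 = a_7

a_7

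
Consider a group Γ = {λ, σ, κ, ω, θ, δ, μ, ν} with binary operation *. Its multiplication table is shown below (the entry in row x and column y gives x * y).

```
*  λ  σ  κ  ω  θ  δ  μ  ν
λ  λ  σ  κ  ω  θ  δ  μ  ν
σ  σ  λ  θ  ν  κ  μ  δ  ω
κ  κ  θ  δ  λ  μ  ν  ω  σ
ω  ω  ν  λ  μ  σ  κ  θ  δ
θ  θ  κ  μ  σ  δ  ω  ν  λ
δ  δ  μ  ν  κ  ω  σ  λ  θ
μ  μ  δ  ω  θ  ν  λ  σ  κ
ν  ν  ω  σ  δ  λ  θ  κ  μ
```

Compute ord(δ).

The identity element is λ (its row matches the header).
δ^1 = δ
δ^2 = δ * δ = σ
δ^3 = σ * δ = μ
δ^4 = μ * δ = λ
The first power of δ equal to the identity is δ^4, so ord(δ) = 4.

4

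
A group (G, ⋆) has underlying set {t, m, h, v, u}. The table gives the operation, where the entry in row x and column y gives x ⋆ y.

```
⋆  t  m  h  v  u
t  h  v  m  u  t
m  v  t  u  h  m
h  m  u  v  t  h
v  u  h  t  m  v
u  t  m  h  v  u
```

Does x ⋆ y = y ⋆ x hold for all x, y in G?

Check whether the table is symmetric across its main diagonal.
Every entry (row x, col y) equals the entry (row y, col x), so G is abelian.

Yes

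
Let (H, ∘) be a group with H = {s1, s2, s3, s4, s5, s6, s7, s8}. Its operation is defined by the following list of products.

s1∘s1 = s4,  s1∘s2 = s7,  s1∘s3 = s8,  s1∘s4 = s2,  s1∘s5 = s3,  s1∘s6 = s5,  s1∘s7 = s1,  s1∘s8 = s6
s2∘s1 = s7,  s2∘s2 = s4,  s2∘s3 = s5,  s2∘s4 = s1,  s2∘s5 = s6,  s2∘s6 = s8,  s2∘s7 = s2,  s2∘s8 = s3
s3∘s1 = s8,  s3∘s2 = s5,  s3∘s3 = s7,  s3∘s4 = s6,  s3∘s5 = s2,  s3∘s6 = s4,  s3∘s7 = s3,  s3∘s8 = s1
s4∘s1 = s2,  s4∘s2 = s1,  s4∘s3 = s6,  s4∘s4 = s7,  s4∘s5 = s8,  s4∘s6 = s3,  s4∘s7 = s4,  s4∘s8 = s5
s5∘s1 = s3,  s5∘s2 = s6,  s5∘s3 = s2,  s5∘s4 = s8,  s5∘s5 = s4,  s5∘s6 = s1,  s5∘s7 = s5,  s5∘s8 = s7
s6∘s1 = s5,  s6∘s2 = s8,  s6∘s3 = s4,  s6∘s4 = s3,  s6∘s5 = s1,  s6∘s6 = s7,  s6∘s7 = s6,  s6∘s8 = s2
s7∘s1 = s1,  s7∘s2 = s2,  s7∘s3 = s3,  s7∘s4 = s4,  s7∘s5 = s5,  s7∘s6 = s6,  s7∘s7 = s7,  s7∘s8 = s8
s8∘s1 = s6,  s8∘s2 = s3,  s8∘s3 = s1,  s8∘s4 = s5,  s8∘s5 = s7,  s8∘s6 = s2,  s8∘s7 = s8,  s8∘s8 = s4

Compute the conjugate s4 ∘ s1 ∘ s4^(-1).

s1

The identity is s7. In row s4, the entry s7 sits in column s4, so s4^(-1) = s4.
s4 ∘ s1 = s2
s2 ∘ s4 = s1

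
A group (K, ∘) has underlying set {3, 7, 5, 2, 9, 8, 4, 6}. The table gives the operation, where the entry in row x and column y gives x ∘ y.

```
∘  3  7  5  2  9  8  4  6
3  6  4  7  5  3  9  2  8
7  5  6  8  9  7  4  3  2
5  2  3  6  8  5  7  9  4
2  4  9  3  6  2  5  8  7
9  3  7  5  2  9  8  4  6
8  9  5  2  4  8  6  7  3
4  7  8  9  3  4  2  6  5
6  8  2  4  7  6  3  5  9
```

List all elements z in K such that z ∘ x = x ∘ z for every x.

An element z is central iff its row equals its column in the table.
For 2: 2 ∘ 5 = 3 ≠ 8 = 5 ∘ 2, so 2 ∉ Z.
Checking each element this way leaves Z(K) = {6, 9}.
(Structurally, K here is isomorphic to the quaternion group Q_8.)

{6, 9}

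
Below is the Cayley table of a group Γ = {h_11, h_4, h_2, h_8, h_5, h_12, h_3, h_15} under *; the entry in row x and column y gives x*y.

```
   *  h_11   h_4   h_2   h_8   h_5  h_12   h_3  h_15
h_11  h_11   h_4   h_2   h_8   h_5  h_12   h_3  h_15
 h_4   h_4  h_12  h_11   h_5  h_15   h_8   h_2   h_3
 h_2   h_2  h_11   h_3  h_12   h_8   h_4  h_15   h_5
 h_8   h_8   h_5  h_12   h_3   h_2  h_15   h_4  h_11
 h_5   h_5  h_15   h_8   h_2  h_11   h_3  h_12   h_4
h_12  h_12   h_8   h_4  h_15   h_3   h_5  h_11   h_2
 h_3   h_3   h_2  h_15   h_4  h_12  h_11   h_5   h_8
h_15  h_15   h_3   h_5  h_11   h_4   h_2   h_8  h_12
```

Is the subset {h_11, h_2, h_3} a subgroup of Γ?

No

h_2*h_3 = h_15, which is not in {h_11, h_2, h_3}.
The subset is not closed under *, so it is not a subgroup.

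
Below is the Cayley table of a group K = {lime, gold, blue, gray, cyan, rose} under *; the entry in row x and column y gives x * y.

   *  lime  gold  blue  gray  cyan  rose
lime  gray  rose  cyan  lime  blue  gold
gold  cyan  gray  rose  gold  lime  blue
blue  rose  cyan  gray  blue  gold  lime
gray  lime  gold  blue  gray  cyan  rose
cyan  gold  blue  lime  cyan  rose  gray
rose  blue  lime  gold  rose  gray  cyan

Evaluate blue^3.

blue

blue^1 = blue
blue^2 = blue * blue = gray
blue^3 = gray * blue = blue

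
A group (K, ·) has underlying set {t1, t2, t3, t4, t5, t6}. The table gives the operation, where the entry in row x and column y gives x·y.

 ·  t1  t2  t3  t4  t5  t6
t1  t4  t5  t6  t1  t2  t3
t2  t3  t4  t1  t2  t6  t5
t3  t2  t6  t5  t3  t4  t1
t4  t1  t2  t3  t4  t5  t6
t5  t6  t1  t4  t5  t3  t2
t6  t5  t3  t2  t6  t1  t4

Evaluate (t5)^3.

t4

t5^1 = t5
t5^2 = t5·t5 = t3
t5^3 = t3·t5 = t4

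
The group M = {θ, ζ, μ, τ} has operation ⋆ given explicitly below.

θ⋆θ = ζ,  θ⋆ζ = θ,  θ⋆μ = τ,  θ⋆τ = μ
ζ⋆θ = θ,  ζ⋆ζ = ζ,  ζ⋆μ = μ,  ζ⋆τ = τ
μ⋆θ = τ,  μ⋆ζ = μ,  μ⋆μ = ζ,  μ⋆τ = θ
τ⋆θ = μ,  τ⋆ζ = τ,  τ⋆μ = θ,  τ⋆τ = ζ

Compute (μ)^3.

μ^1 = μ
μ^2 = μ ⋆ μ = ζ
μ^3 = ζ ⋆ μ = μ

μ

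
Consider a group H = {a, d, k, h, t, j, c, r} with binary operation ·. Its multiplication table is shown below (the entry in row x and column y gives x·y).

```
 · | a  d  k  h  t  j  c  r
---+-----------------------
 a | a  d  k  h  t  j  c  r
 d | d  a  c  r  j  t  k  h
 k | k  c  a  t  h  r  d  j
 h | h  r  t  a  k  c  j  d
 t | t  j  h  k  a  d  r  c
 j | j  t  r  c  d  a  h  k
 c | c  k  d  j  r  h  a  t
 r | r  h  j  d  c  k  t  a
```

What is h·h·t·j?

h·h = a
a·t = t
t·j = d
(Structurally, H here is isomorphic to the elementary abelian group (Z_2)^3.)

d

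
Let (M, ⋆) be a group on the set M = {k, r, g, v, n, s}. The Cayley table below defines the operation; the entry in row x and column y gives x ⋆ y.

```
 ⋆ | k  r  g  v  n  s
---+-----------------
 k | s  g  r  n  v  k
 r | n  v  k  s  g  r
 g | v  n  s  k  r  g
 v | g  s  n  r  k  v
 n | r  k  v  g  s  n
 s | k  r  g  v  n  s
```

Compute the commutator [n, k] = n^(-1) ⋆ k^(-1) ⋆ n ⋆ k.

Identity is s; from the table n^(-1) = n and k^(-1) = k.
n ⋆ k = r
r ⋆ n = g
g ⋆ k = v

v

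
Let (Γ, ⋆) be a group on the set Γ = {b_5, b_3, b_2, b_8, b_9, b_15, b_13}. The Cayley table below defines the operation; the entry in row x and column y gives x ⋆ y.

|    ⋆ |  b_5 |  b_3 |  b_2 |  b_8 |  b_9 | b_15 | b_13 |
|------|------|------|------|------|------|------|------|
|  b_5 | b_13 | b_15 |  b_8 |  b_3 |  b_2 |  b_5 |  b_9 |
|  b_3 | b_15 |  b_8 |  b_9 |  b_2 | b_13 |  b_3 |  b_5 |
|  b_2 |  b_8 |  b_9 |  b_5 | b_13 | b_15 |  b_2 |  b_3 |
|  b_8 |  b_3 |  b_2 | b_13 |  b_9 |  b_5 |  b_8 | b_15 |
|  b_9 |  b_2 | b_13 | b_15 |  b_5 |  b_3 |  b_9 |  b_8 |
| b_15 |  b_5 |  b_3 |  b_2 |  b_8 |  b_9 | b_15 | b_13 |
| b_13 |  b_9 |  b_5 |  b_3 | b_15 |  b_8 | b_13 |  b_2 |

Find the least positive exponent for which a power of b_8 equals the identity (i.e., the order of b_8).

7

The identity element is b_15 (its row matches the header).
b_8^1 = b_8
b_8^2 = b_8 ⋆ b_8 = b_9
b_8^3 = b_9 ⋆ b_8 = b_5
b_8^4 = b_5 ⋆ b_8 = b_3
b_8^5 = b_3 ⋆ b_8 = b_2
b_8^6 = b_2 ⋆ b_8 = b_13
b_8^7 = b_13 ⋆ b_8 = b_15
The first power of b_8 equal to the identity is b_8^7, so ord(b_8) = 7.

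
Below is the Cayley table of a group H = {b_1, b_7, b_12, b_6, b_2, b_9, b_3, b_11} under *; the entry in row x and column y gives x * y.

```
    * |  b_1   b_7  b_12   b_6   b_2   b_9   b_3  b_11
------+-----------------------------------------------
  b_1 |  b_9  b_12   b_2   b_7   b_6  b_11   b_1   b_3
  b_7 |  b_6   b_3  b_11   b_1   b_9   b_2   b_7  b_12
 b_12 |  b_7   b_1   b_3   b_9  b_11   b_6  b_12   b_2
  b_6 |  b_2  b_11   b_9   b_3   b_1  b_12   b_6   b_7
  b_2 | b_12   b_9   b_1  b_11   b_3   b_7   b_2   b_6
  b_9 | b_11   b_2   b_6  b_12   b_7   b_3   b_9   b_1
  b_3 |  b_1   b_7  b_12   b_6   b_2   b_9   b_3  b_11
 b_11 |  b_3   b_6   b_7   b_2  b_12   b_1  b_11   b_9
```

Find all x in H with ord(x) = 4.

Identity is b_3. Compute the order of each non-identity element by repeated multiplication:
  b_1: b_1 → b_9 → b_11 → b_3  (order 4)
  b_7: b_7 → b_3  (order 2)
  b_12: b_12 → b_3  (order 2)
  b_6: b_6 → b_3  (order 2)
  b_2: b_2 → b_3  (order 2)
  b_9: b_9 → b_3  (order 2)
  b_11: b_11 → b_9 → b_1 → b_3  (order 4)
Elements of order 4: {b_1, b_11}.

{b_1, b_11}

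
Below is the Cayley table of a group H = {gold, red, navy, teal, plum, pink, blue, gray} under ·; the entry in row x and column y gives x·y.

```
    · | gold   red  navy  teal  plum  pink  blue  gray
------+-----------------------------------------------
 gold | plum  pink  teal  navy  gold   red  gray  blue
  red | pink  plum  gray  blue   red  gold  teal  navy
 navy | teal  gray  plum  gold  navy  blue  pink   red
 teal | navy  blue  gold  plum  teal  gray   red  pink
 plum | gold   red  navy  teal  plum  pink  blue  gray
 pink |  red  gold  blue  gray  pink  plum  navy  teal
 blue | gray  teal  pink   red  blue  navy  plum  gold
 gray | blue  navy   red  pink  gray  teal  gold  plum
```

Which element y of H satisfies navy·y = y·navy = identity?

navy

First locate the identity: row plum matches the header, so plum is the identity.
Scan row navy for plum: navy·navy = plum. Hence navy^(-1) = navy.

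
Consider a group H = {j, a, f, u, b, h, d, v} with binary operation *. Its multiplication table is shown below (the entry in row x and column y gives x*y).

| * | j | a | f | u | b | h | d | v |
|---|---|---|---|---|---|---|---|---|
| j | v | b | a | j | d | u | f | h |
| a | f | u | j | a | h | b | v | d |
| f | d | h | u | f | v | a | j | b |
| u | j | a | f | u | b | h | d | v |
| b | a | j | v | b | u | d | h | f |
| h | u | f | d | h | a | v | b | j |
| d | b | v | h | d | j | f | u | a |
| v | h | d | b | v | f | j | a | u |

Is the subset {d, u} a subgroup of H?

Yes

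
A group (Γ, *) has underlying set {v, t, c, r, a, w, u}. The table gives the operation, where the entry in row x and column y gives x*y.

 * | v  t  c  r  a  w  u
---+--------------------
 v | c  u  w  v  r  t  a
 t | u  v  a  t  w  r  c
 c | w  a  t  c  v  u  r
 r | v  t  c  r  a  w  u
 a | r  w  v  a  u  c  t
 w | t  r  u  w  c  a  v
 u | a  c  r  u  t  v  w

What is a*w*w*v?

a

a*w = c
c*w = u
u*v = a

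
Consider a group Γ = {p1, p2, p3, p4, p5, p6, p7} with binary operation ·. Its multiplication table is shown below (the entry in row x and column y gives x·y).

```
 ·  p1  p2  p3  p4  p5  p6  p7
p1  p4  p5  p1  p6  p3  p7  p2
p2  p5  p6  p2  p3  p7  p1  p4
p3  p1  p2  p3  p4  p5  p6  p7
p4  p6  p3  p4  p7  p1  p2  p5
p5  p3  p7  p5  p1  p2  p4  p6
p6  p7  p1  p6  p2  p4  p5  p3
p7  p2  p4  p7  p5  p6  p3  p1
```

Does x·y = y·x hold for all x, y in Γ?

Check whether the table is symmetric across its main diagonal.
Every entry (row x, col y) equals the entry (row y, col x), so Γ is abelian.

Yes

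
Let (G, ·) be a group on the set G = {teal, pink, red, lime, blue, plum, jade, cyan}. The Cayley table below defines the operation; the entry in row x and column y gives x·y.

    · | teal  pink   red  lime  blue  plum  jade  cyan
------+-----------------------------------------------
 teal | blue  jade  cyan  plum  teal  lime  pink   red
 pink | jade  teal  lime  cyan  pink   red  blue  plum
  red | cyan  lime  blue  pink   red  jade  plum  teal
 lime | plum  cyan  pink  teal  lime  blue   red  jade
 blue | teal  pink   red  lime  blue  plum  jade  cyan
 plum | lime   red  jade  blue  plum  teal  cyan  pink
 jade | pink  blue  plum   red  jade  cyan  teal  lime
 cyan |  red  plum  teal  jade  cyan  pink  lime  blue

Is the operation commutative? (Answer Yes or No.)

Yes

Check whether the table is symmetric across its main diagonal.
Every entry (row x, col y) equals the entry (row y, col x), so G is abelian.
(In fact G ≅ Z_2 x Z_4.)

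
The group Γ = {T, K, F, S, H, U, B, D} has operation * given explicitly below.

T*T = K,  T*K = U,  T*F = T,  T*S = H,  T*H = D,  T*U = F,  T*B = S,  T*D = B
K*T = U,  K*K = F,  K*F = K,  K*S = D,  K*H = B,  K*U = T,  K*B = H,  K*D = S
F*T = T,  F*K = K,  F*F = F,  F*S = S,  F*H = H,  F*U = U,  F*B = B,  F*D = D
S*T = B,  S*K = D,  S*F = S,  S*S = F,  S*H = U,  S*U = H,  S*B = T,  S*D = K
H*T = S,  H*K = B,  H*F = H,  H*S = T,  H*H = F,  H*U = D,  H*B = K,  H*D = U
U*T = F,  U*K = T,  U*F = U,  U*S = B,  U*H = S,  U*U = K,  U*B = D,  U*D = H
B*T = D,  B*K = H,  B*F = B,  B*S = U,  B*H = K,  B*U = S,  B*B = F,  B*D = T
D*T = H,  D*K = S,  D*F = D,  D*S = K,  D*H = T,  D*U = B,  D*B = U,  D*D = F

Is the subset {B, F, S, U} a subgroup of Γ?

U * U = K, which is not in {B, F, S, U}.
The subset is not closed under *, so it is not a subgroup.

No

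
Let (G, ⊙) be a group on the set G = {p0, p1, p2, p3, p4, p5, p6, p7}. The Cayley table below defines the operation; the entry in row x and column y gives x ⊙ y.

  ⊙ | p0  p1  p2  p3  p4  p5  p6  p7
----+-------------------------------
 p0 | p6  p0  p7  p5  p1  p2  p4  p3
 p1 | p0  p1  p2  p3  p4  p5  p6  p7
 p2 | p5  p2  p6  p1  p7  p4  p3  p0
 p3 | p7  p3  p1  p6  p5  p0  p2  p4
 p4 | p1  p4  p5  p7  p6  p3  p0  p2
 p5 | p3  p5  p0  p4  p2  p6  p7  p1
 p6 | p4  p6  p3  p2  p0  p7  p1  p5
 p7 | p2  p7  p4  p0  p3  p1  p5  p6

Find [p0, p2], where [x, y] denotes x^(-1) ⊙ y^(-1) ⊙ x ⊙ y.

Identity is p1; from the table p0^(-1) = p4 and p2^(-1) = p3.
p4 ⊙ p3 = p7
p7 ⊙ p0 = p2
p2 ⊙ p2 = p6

p6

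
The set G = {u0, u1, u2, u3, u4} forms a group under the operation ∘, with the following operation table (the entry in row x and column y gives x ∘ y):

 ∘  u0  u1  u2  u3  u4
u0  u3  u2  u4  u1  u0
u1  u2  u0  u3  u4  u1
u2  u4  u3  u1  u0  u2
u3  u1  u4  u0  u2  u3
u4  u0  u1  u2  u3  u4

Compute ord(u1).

The identity element is u4 (its row matches the header).
u1^1 = u1
u1^2 = u1 ∘ u1 = u0
u1^3 = u0 ∘ u1 = u2
u1^4 = u2 ∘ u1 = u3
u1^5 = u3 ∘ u1 = u4
The first power of u1 equal to the identity is u1^5, so ord(u1) = 5.

5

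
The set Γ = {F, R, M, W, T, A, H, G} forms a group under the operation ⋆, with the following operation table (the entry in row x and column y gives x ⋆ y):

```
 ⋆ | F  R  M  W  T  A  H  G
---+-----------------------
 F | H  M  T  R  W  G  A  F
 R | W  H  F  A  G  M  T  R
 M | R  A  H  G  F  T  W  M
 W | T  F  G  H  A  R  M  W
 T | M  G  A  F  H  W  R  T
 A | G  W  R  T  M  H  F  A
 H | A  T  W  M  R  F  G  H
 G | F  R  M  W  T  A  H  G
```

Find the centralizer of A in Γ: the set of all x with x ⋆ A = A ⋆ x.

Compare row A with column A entry by entry.
H ⋆ A = F = A ⋆ H, so H commutes with A.
T ⋆ A = W but A ⋆ T = M, so T does not.
Collecting the elements that commute with A: C(A) = {A, F, G, H}.

{A, F, G, H}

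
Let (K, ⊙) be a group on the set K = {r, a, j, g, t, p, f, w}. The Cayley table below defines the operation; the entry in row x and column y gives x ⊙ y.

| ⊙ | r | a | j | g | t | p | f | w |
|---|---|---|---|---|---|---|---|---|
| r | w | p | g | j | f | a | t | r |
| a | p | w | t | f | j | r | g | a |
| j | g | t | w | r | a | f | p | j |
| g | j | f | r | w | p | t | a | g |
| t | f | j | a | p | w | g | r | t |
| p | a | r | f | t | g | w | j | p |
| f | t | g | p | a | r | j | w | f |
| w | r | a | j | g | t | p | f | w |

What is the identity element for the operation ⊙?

w

The identity e satisfies e ⊙ x = x for all x, so its row in the table reproduces the column headers.
Row w reads: r, a, j, g, t, p, f, w — exactly the header order. So w is the identity.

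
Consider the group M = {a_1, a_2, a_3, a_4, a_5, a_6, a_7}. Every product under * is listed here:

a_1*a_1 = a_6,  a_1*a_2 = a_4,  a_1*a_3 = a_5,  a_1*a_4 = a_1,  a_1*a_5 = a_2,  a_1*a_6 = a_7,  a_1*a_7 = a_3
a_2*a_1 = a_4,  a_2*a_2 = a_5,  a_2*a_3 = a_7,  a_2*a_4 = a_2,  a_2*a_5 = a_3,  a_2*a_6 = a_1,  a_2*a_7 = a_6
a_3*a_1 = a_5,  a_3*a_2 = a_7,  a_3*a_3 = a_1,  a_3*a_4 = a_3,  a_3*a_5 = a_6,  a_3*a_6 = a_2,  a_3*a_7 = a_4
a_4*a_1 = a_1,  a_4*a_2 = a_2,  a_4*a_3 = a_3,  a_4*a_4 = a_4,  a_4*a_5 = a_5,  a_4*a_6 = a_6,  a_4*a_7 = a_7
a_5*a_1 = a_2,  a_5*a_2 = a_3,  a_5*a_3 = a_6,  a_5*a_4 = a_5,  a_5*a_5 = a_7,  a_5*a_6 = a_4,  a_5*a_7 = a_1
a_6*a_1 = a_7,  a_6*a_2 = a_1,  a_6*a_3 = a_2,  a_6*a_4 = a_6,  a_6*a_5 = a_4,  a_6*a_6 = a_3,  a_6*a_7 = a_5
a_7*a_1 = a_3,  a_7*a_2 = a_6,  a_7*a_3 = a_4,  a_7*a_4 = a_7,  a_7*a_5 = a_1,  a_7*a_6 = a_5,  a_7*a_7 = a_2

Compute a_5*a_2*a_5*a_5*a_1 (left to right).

a_1

a_5*a_2 = a_3
a_3*a_5 = a_6
a_6*a_5 = a_4
a_4*a_1 = a_1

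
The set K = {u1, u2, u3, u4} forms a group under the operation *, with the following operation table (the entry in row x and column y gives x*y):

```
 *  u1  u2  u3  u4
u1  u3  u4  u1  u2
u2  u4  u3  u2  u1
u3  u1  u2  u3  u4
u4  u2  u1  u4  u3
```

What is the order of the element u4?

2

The identity element is u3 (its row matches the header).
u4^1 = u4
u4^2 = u4*u4 = u3
The first power of u4 equal to the identity is u4^2, so ord(u4) = 2.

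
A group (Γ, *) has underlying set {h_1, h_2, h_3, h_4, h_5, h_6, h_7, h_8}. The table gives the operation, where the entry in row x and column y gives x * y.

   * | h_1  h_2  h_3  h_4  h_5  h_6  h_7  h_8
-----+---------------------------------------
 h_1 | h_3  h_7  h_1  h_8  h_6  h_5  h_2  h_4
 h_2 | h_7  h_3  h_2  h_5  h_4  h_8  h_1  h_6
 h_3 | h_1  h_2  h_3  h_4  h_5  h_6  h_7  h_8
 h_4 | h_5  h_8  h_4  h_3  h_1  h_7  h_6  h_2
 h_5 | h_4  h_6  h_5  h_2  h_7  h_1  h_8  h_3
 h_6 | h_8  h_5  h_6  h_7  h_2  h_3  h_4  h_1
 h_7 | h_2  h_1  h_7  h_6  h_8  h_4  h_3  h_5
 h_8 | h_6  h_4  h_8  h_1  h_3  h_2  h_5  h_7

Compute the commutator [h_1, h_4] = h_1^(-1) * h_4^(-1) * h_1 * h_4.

Identity is h_3; from the table h_1^(-1) = h_1 and h_4^(-1) = h_4.
h_1 * h_4 = h_8
h_8 * h_1 = h_6
h_6 * h_4 = h_7

h_7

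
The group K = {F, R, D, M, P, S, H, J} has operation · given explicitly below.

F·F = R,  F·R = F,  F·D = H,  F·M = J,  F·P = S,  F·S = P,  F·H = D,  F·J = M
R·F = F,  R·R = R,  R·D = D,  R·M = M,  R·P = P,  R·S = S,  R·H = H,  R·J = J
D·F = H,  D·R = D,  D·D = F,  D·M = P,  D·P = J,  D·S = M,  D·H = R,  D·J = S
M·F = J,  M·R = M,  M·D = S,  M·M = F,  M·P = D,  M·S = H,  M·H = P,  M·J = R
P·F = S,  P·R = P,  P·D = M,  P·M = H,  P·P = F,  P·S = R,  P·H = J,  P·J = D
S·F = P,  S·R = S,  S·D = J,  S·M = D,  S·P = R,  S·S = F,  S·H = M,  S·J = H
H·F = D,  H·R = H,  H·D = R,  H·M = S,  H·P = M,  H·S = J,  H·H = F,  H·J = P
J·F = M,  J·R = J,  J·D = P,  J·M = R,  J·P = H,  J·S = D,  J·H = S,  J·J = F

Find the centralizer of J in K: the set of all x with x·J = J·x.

Compare row J with column J entry by entry.
M·J = R = J·M, so M commutes with J.
H·J = P but J·H = S, so H does not.
Collecting the elements that commute with J: C(J) = {F, J, M, R}.

{F, J, M, R}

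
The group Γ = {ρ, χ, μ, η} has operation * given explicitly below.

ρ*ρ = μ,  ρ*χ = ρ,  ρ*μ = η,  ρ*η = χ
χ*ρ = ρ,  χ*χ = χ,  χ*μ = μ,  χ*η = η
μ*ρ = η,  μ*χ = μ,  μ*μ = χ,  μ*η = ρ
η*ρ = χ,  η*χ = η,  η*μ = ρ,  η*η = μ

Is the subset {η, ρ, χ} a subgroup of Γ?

η*η = μ, which is not in {η, ρ, χ}.
The subset is not closed under *, so it is not a subgroup.
(Structurally, Γ here is isomorphic to the cyclic group Z_4.)

No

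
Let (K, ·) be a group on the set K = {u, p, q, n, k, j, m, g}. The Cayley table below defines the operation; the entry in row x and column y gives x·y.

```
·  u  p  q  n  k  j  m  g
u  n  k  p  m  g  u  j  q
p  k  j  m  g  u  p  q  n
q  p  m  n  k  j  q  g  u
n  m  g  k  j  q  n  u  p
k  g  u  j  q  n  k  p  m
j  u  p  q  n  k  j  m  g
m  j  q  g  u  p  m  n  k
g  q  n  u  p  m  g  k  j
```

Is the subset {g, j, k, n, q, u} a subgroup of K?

q·u = p, which is not in {g, j, k, n, q, u}.
The subset is not closed under ·, so it is not a subgroup.

No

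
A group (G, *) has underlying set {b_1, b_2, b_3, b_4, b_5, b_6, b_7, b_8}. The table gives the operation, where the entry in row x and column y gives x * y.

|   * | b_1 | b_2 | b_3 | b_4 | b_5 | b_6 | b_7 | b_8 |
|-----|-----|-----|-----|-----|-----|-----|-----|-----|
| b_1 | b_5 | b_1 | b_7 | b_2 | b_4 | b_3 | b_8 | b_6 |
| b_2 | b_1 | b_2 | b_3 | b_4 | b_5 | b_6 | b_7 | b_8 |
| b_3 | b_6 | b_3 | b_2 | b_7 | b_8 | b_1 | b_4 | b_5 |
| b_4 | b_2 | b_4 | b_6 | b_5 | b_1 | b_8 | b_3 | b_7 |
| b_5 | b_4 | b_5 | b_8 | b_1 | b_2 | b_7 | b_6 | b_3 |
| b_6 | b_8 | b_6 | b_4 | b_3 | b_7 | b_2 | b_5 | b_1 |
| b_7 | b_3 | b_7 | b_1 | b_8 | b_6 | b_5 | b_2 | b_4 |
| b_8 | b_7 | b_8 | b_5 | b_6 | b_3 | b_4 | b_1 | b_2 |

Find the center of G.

An element z is central iff its row equals its column in the table.
For b_4: b_4 * b_6 = b_8 ≠ b_3 = b_6 * b_4, so b_4 ∉ Z.
Checking each element this way leaves Z(G) = {b_2, b_5}.

{b_2, b_5}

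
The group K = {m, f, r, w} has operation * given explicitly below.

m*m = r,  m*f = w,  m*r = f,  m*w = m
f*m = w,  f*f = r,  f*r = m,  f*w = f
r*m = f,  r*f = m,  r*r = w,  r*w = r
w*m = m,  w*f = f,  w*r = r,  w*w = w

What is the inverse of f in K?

m

First locate the identity: row w matches the header, so w is the identity.
Scan row f for w: f*m = w. Hence f^(-1) = m.
(Structurally, K here is isomorphic to the cyclic group Z_4.)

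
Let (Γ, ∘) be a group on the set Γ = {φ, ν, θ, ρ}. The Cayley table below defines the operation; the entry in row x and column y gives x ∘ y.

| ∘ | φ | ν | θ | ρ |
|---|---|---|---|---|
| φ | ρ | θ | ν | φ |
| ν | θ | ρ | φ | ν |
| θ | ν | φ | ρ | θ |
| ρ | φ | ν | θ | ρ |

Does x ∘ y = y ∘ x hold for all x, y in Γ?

Check whether the table is symmetric across its main diagonal.
Every entry (row x, col y) equals the entry (row y, col x), so Γ is abelian.
(In fact Γ ≅ the Klein four-group V_4.)

Yes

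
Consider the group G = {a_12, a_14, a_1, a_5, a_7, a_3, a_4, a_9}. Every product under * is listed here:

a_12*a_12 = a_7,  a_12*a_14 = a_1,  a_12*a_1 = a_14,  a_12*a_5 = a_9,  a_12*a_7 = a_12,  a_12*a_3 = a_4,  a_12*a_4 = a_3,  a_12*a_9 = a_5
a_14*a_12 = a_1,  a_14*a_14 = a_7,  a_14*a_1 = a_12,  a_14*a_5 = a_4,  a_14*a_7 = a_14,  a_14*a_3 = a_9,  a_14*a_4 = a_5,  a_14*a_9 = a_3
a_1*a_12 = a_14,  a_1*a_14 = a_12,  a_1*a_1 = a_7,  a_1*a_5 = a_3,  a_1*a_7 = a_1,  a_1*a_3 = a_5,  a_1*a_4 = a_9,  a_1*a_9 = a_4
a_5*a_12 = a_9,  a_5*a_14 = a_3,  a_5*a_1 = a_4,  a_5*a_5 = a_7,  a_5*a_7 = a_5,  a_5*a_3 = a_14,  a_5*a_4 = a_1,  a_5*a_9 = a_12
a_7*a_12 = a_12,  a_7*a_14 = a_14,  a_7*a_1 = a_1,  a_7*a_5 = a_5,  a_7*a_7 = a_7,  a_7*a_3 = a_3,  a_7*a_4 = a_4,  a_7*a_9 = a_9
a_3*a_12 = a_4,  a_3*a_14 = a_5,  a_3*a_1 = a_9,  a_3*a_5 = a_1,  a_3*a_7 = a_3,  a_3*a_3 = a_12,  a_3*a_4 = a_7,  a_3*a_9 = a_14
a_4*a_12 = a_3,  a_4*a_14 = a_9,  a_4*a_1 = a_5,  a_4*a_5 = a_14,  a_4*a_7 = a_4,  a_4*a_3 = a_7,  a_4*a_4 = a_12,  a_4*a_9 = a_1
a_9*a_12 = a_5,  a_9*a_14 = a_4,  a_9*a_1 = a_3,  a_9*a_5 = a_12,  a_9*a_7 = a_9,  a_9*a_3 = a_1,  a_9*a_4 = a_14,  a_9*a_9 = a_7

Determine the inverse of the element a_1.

First locate the identity: row a_7 matches the header, so a_7 is the identity.
Scan row a_1 for a_7: a_1 * a_1 = a_7. Hence a_1^(-1) = a_1.
(Structurally, G here is isomorphic to the dihedral group D_4.)

a_1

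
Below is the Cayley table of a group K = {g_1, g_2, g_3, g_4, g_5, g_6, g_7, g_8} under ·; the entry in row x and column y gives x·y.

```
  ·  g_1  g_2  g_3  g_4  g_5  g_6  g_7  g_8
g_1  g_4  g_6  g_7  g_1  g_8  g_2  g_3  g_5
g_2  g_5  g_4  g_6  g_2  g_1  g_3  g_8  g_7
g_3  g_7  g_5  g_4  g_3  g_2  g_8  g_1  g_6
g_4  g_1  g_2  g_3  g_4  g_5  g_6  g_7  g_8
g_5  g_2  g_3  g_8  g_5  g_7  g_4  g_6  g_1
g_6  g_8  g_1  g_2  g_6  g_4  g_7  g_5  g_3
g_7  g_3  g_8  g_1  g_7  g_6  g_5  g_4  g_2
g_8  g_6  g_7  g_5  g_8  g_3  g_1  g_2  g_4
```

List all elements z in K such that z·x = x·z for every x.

{g_4, g_7}

An element z is central iff its row equals its column in the table.
For g_1: g_1·g_5 = g_8 ≠ g_2 = g_5·g_1, so g_1 ∉ Z.
Checking each element this way leaves Z(K) = {g_4, g_7}.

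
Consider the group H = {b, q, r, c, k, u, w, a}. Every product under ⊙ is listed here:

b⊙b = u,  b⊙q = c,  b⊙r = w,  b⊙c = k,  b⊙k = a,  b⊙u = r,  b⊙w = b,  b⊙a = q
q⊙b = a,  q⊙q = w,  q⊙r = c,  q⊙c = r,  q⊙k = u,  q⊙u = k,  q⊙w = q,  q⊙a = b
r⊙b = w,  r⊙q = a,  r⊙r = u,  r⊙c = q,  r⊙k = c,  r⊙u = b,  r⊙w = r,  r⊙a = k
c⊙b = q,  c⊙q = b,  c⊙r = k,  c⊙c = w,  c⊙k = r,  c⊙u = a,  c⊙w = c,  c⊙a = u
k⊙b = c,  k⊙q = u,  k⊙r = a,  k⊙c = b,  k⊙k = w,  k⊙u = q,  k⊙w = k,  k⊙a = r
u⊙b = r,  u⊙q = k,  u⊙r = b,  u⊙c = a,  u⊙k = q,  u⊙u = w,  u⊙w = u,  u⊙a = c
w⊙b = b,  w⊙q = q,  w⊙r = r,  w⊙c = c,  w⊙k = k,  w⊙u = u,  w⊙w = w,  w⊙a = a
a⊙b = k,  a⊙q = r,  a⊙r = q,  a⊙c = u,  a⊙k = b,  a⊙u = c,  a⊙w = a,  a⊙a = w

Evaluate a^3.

a

a^1 = a
a^2 = a ⊙ a = w
a^3 = w ⊙ a = a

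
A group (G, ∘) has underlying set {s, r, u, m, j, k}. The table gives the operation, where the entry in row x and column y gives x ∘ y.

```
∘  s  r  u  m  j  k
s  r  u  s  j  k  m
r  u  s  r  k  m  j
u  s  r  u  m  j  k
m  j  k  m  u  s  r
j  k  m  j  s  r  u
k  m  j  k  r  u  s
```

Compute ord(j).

6

The identity element is u (its row matches the header).
j^1 = j
j^2 = j ∘ j = r
j^3 = r ∘ j = m
j^4 = m ∘ j = s
j^5 = s ∘ j = k
j^6 = k ∘ j = u
The first power of j equal to the identity is j^6, so ord(j) = 6.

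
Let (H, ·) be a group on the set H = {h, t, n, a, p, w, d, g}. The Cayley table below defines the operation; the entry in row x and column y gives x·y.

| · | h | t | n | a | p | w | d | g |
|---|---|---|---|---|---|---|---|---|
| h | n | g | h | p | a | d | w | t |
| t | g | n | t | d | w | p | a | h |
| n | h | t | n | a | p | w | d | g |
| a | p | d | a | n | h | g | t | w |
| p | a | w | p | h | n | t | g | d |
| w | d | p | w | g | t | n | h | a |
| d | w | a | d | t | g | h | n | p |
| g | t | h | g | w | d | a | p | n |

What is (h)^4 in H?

h^1 = h
h^2 = h·h = n
h^3 = n·h = h
h^4 = h·h = n
(Structurally, H here is isomorphic to the elementary abelian group (Z_2)^3.)

n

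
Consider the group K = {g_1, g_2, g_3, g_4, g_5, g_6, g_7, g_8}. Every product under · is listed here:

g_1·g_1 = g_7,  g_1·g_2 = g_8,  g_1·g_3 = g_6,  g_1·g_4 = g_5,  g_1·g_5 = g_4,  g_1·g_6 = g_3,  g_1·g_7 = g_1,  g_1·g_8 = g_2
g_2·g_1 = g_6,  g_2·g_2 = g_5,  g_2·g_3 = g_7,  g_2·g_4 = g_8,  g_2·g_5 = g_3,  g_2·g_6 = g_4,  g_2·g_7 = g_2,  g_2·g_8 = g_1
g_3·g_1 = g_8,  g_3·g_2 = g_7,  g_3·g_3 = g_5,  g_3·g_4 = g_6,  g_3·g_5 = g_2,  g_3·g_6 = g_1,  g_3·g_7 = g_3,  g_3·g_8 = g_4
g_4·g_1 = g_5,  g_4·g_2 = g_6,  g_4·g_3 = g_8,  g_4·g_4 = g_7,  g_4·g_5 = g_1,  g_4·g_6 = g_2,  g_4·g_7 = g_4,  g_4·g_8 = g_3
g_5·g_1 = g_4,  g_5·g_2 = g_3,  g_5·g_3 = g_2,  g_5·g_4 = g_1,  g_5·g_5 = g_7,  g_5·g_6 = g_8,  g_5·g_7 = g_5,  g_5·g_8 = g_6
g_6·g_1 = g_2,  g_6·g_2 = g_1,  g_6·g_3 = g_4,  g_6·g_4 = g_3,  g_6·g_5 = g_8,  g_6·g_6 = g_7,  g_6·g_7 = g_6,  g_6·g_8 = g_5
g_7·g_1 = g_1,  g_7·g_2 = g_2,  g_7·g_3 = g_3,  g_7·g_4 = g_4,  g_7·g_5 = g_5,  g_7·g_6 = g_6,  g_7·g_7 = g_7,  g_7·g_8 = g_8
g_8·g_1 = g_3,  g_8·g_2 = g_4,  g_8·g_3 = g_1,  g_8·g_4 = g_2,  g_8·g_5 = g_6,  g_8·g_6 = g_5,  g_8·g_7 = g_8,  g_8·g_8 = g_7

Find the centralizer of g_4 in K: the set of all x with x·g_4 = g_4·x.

Compare row g_4 with column g_4 entry by entry.
g_5·g_4 = g_1 = g_4·g_5, so g_5 commutes with g_4.
g_2·g_4 = g_8 but g_4·g_2 = g_6, so g_2 does not.
Collecting the elements that commute with g_4: C(g_4) = {g_1, g_4, g_5, g_7}.

{g_1, g_4, g_5, g_7}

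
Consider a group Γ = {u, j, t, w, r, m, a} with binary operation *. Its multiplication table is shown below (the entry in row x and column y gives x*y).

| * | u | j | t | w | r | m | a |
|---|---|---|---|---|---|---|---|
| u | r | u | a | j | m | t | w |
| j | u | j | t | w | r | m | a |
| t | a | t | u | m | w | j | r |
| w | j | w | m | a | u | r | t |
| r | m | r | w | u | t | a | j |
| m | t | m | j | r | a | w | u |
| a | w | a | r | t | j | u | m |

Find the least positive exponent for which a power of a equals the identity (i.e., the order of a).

The identity element is j (its row matches the header).
a^1 = a
a^2 = a*a = m
a^3 = m*a = u
a^4 = u*a = w
a^5 = w*a = t
a^6 = t*a = r
a^7 = r*a = j
The first power of a equal to the identity is a^7, so ord(a) = 7.
(Structurally, Γ here is isomorphic to the cyclic group Z_7.)

7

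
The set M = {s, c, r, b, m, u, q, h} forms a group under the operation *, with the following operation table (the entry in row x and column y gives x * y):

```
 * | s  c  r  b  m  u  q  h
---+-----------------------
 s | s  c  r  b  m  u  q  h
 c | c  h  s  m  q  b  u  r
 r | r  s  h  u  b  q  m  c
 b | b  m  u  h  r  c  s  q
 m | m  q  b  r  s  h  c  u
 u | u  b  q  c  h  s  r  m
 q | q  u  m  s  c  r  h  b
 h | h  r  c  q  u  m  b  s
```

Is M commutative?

Check whether the table is symmetric across its main diagonal.
Every entry (row x, col y) equals the entry (row y, col x), so M is abelian.

Yes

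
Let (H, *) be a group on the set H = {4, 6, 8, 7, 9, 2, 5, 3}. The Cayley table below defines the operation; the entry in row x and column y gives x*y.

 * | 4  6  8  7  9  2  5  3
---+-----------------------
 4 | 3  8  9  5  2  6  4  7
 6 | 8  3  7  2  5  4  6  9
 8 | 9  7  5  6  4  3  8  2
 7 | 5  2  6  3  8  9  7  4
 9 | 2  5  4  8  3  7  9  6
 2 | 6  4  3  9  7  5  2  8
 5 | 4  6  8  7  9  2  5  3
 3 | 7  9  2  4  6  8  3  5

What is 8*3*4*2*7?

5

8*3 = 2
2*4 = 6
6*2 = 4
4*7 = 5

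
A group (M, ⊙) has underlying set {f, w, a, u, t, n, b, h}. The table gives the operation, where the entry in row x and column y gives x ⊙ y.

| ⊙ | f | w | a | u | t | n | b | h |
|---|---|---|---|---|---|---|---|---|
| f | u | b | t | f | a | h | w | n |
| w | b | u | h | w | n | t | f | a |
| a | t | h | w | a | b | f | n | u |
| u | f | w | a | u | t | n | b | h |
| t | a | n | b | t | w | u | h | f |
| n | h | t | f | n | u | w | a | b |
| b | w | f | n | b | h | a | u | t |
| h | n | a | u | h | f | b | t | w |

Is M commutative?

Yes

Check whether the table is symmetric across its main diagonal.
Every entry (row x, col y) equals the entry (row y, col x), so M is abelian.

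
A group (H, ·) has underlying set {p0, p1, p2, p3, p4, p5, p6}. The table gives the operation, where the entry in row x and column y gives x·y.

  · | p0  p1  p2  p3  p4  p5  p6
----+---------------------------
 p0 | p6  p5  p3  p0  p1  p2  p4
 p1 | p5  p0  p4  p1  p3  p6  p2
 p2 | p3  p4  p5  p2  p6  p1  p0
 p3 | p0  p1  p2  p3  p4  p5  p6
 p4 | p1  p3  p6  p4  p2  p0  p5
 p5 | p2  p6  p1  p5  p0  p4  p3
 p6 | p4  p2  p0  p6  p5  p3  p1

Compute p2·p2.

Read row p2, column p2: p2·p2 = p5.

p5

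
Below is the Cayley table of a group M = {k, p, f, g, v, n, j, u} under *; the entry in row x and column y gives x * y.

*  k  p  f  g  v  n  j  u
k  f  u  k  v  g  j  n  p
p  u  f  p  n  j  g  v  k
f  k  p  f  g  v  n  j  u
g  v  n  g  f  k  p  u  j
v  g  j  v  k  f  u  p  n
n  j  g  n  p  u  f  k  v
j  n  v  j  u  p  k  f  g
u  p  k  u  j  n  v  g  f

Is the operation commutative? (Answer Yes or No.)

Check whether the table is symmetric across its main diagonal.
Every entry (row x, col y) equals the entry (row y, col x), so M is abelian.
(In fact M ≅ the elementary abelian group (Z_2)^3.)

Yes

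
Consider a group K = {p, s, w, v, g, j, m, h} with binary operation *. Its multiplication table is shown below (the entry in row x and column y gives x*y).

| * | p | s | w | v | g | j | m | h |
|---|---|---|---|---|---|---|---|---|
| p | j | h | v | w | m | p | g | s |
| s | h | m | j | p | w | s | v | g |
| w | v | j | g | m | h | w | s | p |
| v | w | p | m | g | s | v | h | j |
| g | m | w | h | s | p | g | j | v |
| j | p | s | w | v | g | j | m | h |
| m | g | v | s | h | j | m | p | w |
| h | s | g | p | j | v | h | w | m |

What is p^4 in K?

p^1 = p
p^2 = p*p = j
p^3 = j*p = p
p^4 = p*p = j

j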